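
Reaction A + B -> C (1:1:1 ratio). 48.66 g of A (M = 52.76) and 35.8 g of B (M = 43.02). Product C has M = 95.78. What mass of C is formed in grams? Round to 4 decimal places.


Find moles of each reactant; the smaller value is the limiting reagent in a 1:1:1 reaction, so moles_C equals moles of the limiter.
n_A = mass_A / M_A = 48.66 / 52.76 = 0.92229 mol
n_B = mass_B / M_B = 35.8 / 43.02 = 0.832171 mol
Limiting reagent: B (smaller), n_limiting = 0.832171 mol
mass_C = n_limiting * M_C = 0.832171 * 95.78
mass_C = 79.70533838 g, rounded to 4 dp:

79.7053 g


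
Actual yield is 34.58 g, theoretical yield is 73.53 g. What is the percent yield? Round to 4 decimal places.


% yield = 100 * actual / theoretical
% yield = 100 * 34.58 / 73.53
% yield = 47.02842377 %, rounded to 4 dp:

47.0284 %


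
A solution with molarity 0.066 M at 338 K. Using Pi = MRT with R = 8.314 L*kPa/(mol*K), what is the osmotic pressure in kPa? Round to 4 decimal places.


Osmotic pressure (van't Hoff): Pi = M*R*T.
RT = 8.314 * 338 = 2810.132
Pi = 0.066 * 2810.132
Pi = 185.468712 kPa, rounded to 4 dp:

185.4687 kPa


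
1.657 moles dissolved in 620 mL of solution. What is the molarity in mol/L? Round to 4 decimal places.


Convert volume to liters: V_L = V_mL / 1000.
V_L = 620 / 1000 = 0.62 L
M = n / V_L = 1.657 / 0.62
M = 2.67258065 mol/L, rounded to 4 dp:

2.6726 mol/L


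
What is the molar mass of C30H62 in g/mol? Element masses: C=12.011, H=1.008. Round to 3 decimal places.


M = sum(count * atomic_mass) over atoms.
M = 30*12.011 + 62*1.008
M = 360.33 + 62.496
M = 422.826 g/mol, rounded to 3 dp:

422.826 g/mol


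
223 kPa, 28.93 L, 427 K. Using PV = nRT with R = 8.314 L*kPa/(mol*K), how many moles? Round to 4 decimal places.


PV = nRT, solve for n = PV / (RT).
PV = 223 * 28.93 = 6451.39
RT = 8.314 * 427 = 3550.078
n = 6451.39 / 3550.078
n = 1.81725303 mol, rounded to 4 dp:

1.8173 mol


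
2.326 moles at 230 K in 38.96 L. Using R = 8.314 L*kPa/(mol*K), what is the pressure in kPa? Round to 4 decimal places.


PV = nRT, solve for P = nRT / V.
nRT = 2.326 * 8.314 * 230 = 4447.8237
P = 4447.8237 / 38.96
P = 114.16385267 kPa, rounded to 4 dp:

114.1639 kPa


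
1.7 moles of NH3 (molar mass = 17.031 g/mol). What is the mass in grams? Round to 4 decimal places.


mass = n * M
mass = 1.7 * 17.031
mass = 28.9527 g, rounded to 4 dp:

28.9527 g


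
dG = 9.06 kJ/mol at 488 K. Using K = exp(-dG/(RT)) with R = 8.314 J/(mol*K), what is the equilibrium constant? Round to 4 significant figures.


dG is in kJ/mol; multiply by 1000 to match R in J/(mol*K).
RT = 8.314 * 488 = 4057.232 J/mol
exponent = -dG*1000 / (RT) = -(9.06*1000) / 4057.232 = -2.23304953
K = exp(-2.23304953)
K = 0.10720102, rounded to 4 significant figures:

0.1072


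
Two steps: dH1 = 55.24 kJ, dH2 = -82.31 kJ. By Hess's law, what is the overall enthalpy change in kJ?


Hess's law: enthalpy is a state function, so add the step enthalpies.
dH_total = dH1 + dH2 = 55.24 + (-82.31)
dH_total = -27.07 kJ:

-27.07 kJ


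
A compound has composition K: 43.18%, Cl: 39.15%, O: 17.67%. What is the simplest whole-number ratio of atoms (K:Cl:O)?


Assume 100 g of compound, divide each mass% by atomic mass to get moles, then normalize by the smallest to get a raw atom ratio.
Moles per 100 g: K: 43.18/39.098 = 1.1044, Cl: 39.15/35.453 = 1.1043, O: 17.67/15.999 = 1.1044
Raw ratio (divide by min = 1.1043): K: 1.0, Cl: 1.0, O: 1.0
Multiply by 1 to clear fractions: K: 1.0 ~= 1, Cl: 1.0 ~= 1, O: 1.0 ~= 1
Reduce by GCD to get the simplest whole-number ratio:

1:1:1


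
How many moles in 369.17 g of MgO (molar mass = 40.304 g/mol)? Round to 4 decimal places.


n = mass / M
n = 369.17 / 40.304
n = 9.15963676 mol, rounded to 4 dp:

9.1596 mol


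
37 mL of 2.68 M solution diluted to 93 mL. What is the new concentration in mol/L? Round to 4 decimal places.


Dilution: M1*V1 = M2*V2, solve for M2.
M2 = M1*V1 / V2
M2 = 2.68 * 37 / 93
M2 = 99.16 / 93
M2 = 1.06623656 mol/L, rounded to 4 dp:

1.0662 mol/L


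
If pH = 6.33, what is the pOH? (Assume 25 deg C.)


At 25 deg C, pH + pOH = 14.
pOH = 14 - pH = 14 - 6.33
pOH = 7.67:

7.67


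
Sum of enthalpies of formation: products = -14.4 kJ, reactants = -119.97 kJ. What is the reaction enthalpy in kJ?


dH_rxn = sum(dH_f products) - sum(dH_f reactants)
dH_rxn = -14.4 - (-119.97)
dH_rxn = 105.57 kJ:

105.57 kJ


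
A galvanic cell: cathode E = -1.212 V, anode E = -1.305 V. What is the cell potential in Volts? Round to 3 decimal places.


Standard cell potential: E_cell = E_cathode - E_anode.
E_cell = -1.212 - (-1.305)
E_cell = 0.093 V, rounded to 3 dp:

0.093 V


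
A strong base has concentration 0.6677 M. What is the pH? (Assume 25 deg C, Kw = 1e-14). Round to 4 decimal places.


A strong base dissociates completely, so [OH-] equals the given concentration.
pOH = -log10([OH-]) = -log10(0.6677) = 0.175419
pH = 14 - pOH = 14 - 0.175419
pH = 13.824581, rounded to 4 dp:

13.8246


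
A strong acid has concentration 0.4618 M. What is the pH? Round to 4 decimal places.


A strong acid dissociates completely, so [H+] equals the given concentration.
pH = -log10([H+]) = -log10(0.4618)
pH = 0.33554607, rounded to 4 dp:

0.3355


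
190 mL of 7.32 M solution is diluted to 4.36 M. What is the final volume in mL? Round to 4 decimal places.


Dilution: M1*V1 = M2*V2, solve for V2.
V2 = M1*V1 / M2
V2 = 7.32 * 190 / 4.36
V2 = 1390.8 / 4.36
V2 = 318.99082569 mL, rounded to 4 dp:

318.9908 mL


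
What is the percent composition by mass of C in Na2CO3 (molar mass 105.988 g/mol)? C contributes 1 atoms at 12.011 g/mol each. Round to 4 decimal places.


pct = 100 * (n_elem * M_elem) / M_total
mass_contribution = 1 * 12.011 = 12.011 g/mol
pct = 100 * 12.011 / 105.988
pct = 11.33241499 %, rounded to 4 dp:

11.3324 %


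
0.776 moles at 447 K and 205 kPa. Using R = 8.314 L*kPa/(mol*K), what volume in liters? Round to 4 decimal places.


PV = nRT, solve for V = nRT / P.
nRT = 0.776 * 8.314 * 447 = 2883.8938
V = 2883.8938 / 205
V = 14.06777463 L, rounded to 4 dp:

14.0678 L


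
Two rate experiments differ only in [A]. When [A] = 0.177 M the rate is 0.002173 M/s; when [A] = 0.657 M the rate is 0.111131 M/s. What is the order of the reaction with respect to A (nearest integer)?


Rate is proportional to [A]^n, so rate2/rate1 = ([A]2/[A]1)^n. Take logs to solve for n.
rate2/rate1 = 0.111131 / 0.002173 = 51.1417
[A]2/[A]1 = 0.657 / 0.177 = 3.7119
n = ln(51.1417) / ln(3.7119) = 3.0
Nearest integer order:

3


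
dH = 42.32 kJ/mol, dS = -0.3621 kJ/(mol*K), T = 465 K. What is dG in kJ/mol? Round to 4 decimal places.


Gibbs: dG = dH - T*dS (consistent units, dS already in kJ/(mol*K)).
T*dS = 465 * -0.3621 = -168.3765
dG = 42.32 - (-168.3765)
dG = 210.6965 kJ/mol, rounded to 4 dp:

210.6965 kJ/mol


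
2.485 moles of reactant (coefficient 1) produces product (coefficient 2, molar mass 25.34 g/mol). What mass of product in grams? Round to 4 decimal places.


Use the coefficient ratio to convert reactant moles to product moles, then multiply by the product's molar mass.
moles_P = moles_R * (coeff_P / coeff_R) = 2.485 * (2/1) = 4.97
mass_P = moles_P * M_P = 4.97 * 25.34
mass_P = 125.9398 g, rounded to 4 dp:

125.9398 g


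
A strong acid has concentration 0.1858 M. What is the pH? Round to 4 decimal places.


A strong acid dissociates completely, so [H+] equals the given concentration.
pH = -log10([H+]) = -log10(0.1858)
pH = 0.73095429, rounded to 4 dp:

0.7310


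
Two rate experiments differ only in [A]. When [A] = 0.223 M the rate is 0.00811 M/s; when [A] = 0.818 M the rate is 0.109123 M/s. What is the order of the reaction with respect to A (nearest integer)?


Rate is proportional to [A]^n, so rate2/rate1 = ([A]2/[A]1)^n. Take logs to solve for n.
rate2/rate1 = 0.109123 / 0.00811 = 13.4554
[A]2/[A]1 = 0.818 / 0.223 = 3.6682
n = ln(13.4554) / ln(3.6682) = 2.0
Nearest integer order:

2


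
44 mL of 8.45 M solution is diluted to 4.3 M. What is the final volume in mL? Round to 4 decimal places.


Dilution: M1*V1 = M2*V2, solve for V2.
V2 = M1*V1 / M2
V2 = 8.45 * 44 / 4.3
V2 = 371.8 / 4.3
V2 = 86.46511628 mL, rounded to 4 dp:

86.4651 mL


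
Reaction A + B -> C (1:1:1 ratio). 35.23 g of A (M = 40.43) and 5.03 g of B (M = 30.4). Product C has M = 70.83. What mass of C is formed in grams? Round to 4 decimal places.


Find moles of each reactant; the smaller value is the limiting reagent in a 1:1:1 reaction, so moles_C equals moles of the limiter.
n_A = mass_A / M_A = 35.23 / 40.43 = 0.871383 mol
n_B = mass_B / M_B = 5.03 / 30.4 = 0.165461 mol
Limiting reagent: B (smaller), n_limiting = 0.165461 mol
mass_C = n_limiting * M_C = 0.165461 * 70.83
mass_C = 11.71960263 g, rounded to 4 dp:

11.7196 g


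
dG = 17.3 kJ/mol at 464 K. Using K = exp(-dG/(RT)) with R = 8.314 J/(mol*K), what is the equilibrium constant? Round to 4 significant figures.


dG is in kJ/mol; multiply by 1000 to match R in J/(mol*K).
RT = 8.314 * 464 = 3857.696 J/mol
exponent = -dG*1000 / (RT) = -(17.3*1000) / 3857.696 = -4.48454207
K = exp(-4.48454207)
K = 0.011282053, rounded to 4 significant figures:

0.01128


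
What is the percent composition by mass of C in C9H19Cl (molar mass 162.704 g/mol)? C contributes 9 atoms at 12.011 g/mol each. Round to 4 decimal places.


pct = 100 * (n_elem * M_elem) / M_total
mass_contribution = 9 * 12.011 = 108.099 g/mol
pct = 100 * 108.099 / 162.704
pct = 66.43905497 %, rounded to 4 dp:

66.4391 %


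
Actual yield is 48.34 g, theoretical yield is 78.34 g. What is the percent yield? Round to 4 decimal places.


% yield = 100 * actual / theoretical
% yield = 100 * 48.34 / 78.34
% yield = 61.70538678 %, rounded to 4 dp:

61.7054 %


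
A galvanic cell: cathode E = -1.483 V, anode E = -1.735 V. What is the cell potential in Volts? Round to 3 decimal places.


Standard cell potential: E_cell = E_cathode - E_anode.
E_cell = -1.483 - (-1.735)
E_cell = 0.252 V, rounded to 3 dp:

0.252 V


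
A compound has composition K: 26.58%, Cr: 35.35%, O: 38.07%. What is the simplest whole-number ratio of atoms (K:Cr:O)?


Assume 100 g of compound, divide each mass% by atomic mass to get moles, then normalize by the smallest to get a raw atom ratio.
Moles per 100 g: K: 26.58/39.098 = 0.6798, Cr: 35.35/51.996 = 0.6799, O: 38.07/15.999 = 2.3795
Raw ratio (divide by min = 0.6798): K: 1.0, Cr: 1.0, O: 3.5
Multiply by 2 to clear fractions: K: 2.0 ~= 2, Cr: 2.0 ~= 2, O: 7.0 ~= 7
Reduce by GCD to get the simplest whole-number ratio:

2:2:7


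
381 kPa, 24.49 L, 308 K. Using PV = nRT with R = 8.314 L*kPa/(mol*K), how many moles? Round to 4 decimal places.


PV = nRT, solve for n = PV / (RT).
PV = 381 * 24.49 = 9330.69
RT = 8.314 * 308 = 2560.712
n = 9330.69 / 2560.712
n = 3.64378735 mol, rounded to 4 dp:

3.6438 mol


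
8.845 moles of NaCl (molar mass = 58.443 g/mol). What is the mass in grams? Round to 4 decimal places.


mass = n * M
mass = 8.845 * 58.443
mass = 516.928335 g, rounded to 4 dp:

516.9283 g


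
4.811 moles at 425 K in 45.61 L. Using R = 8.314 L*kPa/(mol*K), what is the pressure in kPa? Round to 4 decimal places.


PV = nRT, solve for P = nRT / V.
nRT = 4.811 * 8.314 * 425 = 16999.428
P = 16999.428 / 45.61
P = 372.71273843 kPa, rounded to 4 dp:

372.7127 kPa


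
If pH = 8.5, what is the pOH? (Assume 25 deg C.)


At 25 deg C, pH + pOH = 14.
pOH = 14 - pH = 14 - 8.5
pOH = 5.5:

5.50


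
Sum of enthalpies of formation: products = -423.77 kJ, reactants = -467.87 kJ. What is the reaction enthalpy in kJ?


dH_rxn = sum(dH_f products) - sum(dH_f reactants)
dH_rxn = -423.77 - (-467.87)
dH_rxn = 44.1 kJ:

44.10 kJ


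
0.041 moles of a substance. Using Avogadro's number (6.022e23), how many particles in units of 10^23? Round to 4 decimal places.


N = n * NA, then divide by 1e23 for the requested units.
N / 1e23 = n * 6.022
N / 1e23 = 0.041 * 6.022
N / 1e23 = 0.246902, rounded to 4 dp:

0.2469


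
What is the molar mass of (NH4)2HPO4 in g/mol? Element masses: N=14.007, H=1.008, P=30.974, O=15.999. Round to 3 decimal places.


M = sum(count * atomic_mass) over atoms.
M = 2*14.007 + 9*1.008 + 1*30.974 + 4*15.999
M = 28.014 + 9.072 + 30.974 + 63.996
M = 132.056 g/mol, rounded to 3 dp:

132.056 g/mol


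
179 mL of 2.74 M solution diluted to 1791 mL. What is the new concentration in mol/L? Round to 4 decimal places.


Dilution: M1*V1 = M2*V2, solve for M2.
M2 = M1*V1 / V2
M2 = 2.74 * 179 / 1791
M2 = 490.46 / 1791
M2 = 0.27384701 mol/L, rounded to 4 dp:

0.2738 mol/L


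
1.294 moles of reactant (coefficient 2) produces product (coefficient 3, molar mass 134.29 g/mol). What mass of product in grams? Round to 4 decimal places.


Use the coefficient ratio to convert reactant moles to product moles, then multiply by the product's molar mass.
moles_P = moles_R * (coeff_P / coeff_R) = 1.294 * (3/2) = 1.941
mass_P = moles_P * M_P = 1.941 * 134.29
mass_P = 260.65689 g, rounded to 4 dp:

260.6569 g


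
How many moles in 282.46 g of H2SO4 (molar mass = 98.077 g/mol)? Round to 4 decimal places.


n = mass / M
n = 282.46 / 98.077
n = 2.87998205 mol, rounded to 4 dp:

2.8800 mol


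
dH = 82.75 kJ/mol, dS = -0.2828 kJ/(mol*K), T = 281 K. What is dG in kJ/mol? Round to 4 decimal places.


Gibbs: dG = dH - T*dS (consistent units, dS already in kJ/(mol*K)).
T*dS = 281 * -0.2828 = -79.4668
dG = 82.75 - (-79.4668)
dG = 162.2168 kJ/mol, rounded to 4 dp:

162.2168 kJ/mol


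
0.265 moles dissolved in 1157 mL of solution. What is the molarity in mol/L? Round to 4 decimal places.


Convert volume to liters: V_L = V_mL / 1000.
V_L = 1157 / 1000 = 1.157 L
M = n / V_L = 0.265 / 1.157
M = 0.22904062 mol/L, rounded to 4 dp:

0.2290 mol/L


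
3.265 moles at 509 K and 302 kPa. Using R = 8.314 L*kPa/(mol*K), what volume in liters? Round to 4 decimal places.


PV = nRT, solve for V = nRT / P.
nRT = 3.265 * 8.314 * 509 = 13816.9119
V = 13816.9119 / 302
V = 45.75136391 L, rounded to 4 dp:

45.7514 L


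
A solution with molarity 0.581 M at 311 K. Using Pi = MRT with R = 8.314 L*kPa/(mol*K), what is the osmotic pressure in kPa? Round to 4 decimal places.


Osmotic pressure (van't Hoff): Pi = M*R*T.
RT = 8.314 * 311 = 2585.654
Pi = 0.581 * 2585.654
Pi = 1502.264974 kPa, rounded to 4 dp:

1502.2650 kPa


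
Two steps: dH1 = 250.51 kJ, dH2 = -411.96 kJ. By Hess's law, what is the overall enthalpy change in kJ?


Hess's law: enthalpy is a state function, so add the step enthalpies.
dH_total = dH1 + dH2 = 250.51 + (-411.96)
dH_total = -161.45 kJ:

-161.45 kJ


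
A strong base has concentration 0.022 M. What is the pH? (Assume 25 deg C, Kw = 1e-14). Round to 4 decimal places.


A strong base dissociates completely, so [OH-] equals the given concentration.
pOH = -log10([OH-]) = -log10(0.022) = 1.657577
pH = 14 - pOH = 14 - 1.657577
pH = 12.342423, rounded to 4 dp:

12.3424


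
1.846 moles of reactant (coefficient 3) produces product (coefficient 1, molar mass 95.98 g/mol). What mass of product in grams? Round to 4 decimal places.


Use the coefficient ratio to convert reactant moles to product moles, then multiply by the product's molar mass.
moles_P = moles_R * (coeff_P / coeff_R) = 1.846 * (1/3) = 0.615333
mass_P = moles_P * M_P = 0.615333 * 95.98
mass_P = 59.05966134 g, rounded to 4 dp:

59.0597 g


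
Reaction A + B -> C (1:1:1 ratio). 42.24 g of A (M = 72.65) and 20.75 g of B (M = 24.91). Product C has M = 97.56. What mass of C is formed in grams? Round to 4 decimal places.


Find moles of each reactant; the smaller value is the limiting reagent in a 1:1:1 reaction, so moles_C equals moles of the limiter.
n_A = mass_A / M_A = 42.24 / 72.65 = 0.581418 mol
n_B = mass_B / M_B = 20.75 / 24.91 = 0.832999 mol
Limiting reagent: A (smaller), n_limiting = 0.581418 mol
mass_C = n_limiting * M_C = 0.581418 * 97.56
mass_C = 56.72314008 g, rounded to 4 dp:

56.7231 g


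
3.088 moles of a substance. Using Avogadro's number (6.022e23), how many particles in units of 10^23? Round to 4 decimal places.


N = n * NA, then divide by 1e23 for the requested units.
N / 1e23 = n * 6.022
N / 1e23 = 3.088 * 6.022
N / 1e23 = 18.595936, rounded to 4 dp:

18.5959


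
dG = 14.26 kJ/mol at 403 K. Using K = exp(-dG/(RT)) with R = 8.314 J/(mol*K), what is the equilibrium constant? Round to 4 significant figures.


dG is in kJ/mol; multiply by 1000 to match R in J/(mol*K).
RT = 8.314 * 403 = 3350.542 J/mol
exponent = -dG*1000 / (RT) = -(14.26*1000) / 3350.542 = -4.25602783
K = exp(-4.25602783)
K = 0.01417851, rounded to 4 significant figures:

0.01418


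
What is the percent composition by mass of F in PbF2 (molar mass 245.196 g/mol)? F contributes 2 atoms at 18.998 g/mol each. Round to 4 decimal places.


pct = 100 * (n_elem * M_elem) / M_total
mass_contribution = 2 * 18.998 = 37.996 g/mol
pct = 100 * 37.996 / 245.196
pct = 15.49617449 %, rounded to 4 dp:

15.4962 %


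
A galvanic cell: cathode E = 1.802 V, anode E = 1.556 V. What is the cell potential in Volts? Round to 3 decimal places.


Standard cell potential: E_cell = E_cathode - E_anode.
E_cell = 1.802 - (1.556)
E_cell = 0.246 V, rounded to 3 dp:

0.246 V


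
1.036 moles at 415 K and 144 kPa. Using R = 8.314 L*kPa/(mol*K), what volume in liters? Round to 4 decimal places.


PV = nRT, solve for V = nRT / P.
nRT = 1.036 * 8.314 * 415 = 3574.5212
V = 3574.5212 / 144
V = 24.82306389 L, rounded to 4 dp:

24.8231 L


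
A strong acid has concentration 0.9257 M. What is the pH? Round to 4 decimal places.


A strong acid dissociates completely, so [H+] equals the given concentration.
pH = -log10([H+]) = -log10(0.9257)
pH = 0.03352974, rounded to 4 dp:

0.0335


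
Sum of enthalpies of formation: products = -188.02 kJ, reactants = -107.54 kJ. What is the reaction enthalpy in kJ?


dH_rxn = sum(dH_f products) - sum(dH_f reactants)
dH_rxn = -188.02 - (-107.54)
dH_rxn = -80.48 kJ:

-80.48 kJ


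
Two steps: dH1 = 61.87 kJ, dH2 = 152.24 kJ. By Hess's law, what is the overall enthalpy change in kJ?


Hess's law: enthalpy is a state function, so add the step enthalpies.
dH_total = dH1 + dH2 = 61.87 + (152.24)
dH_total = 214.11 kJ:

214.11 kJ


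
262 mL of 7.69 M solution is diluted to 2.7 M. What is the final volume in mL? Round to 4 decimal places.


Dilution: M1*V1 = M2*V2, solve for V2.
V2 = M1*V1 / M2
V2 = 7.69 * 262 / 2.7
V2 = 2014.78 / 2.7
V2 = 746.21481481 mL, rounded to 4 dp:

746.2148 mL


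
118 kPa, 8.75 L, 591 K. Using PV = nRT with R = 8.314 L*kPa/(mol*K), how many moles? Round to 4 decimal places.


PV = nRT, solve for n = PV / (RT).
PV = 118 * 8.75 = 1032.5
RT = 8.314 * 591 = 4913.574
n = 1032.5 / 4913.574
n = 0.21013218 mol, rounded to 4 dp:

0.2101 mol


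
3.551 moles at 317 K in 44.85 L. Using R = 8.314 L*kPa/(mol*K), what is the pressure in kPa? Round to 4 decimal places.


PV = nRT, solve for P = nRT / V.
nRT = 3.551 * 8.314 * 317 = 9358.7954
P = 9358.7954 / 44.85
P = 208.66879376 kPa, rounded to 4 dp:

208.6688 kPa


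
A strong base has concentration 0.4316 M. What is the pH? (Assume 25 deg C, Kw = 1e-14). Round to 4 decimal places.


A strong base dissociates completely, so [OH-] equals the given concentration.
pOH = -log10([OH-]) = -log10(0.4316) = 0.364919
pH = 14 - pOH = 14 - 0.364919
pH = 13.635081, rounded to 4 dp:

13.6351


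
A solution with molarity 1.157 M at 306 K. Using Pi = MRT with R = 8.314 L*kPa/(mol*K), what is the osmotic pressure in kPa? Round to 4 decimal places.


Osmotic pressure (van't Hoff): Pi = M*R*T.
RT = 8.314 * 306 = 2544.084
Pi = 1.157 * 2544.084
Pi = 2943.505188 kPa, rounded to 4 dp:

2943.5052 kPa


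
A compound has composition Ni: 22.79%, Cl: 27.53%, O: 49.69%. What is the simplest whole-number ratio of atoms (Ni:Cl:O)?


Assume 100 g of compound, divide each mass% by atomic mass to get moles, then normalize by the smallest to get a raw atom ratio.
Moles per 100 g: Ni: 22.79/58.693 = 0.3883, Cl: 27.53/35.453 = 0.7765, O: 49.69/15.999 = 3.1058
Raw ratio (divide by min = 0.3883): Ni: 1.0, Cl: 2.0, O: 7.999
Multiply by 1 to clear fractions: Ni: 1.0 ~= 1, Cl: 2.0 ~= 2, O: 7.999 ~= 8
Reduce by GCD to get the simplest whole-number ratio:

1:2:8


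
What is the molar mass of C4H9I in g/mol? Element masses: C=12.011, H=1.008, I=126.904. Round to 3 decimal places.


M = sum(count * atomic_mass) over atoms.
M = 4*12.011 + 9*1.008 + 1*126.904
M = 48.044 + 9.072 + 126.904
M = 184.02 g/mol, rounded to 3 dp:

184.020 g/mol


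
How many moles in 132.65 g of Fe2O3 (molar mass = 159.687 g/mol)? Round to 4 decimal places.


n = mass / M
n = 132.65 / 159.687
n = 0.83068753 mol, rounded to 4 dp:

0.8307 mol


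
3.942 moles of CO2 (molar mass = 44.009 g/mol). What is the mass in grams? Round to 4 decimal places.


mass = n * M
mass = 3.942 * 44.009
mass = 173.483478 g, rounded to 4 dp:

173.4835 g


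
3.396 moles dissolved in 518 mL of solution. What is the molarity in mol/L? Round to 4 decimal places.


Convert volume to liters: V_L = V_mL / 1000.
V_L = 518 / 1000 = 0.518 L
M = n / V_L = 3.396 / 0.518
M = 6.55598456 mol/L, rounded to 4 dp:

6.5560 mol/L


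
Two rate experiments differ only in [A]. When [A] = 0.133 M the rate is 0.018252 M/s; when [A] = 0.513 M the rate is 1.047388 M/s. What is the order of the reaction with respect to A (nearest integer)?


Rate is proportional to [A]^n, so rate2/rate1 = ([A]2/[A]1)^n. Take logs to solve for n.
rate2/rate1 = 1.047388 / 0.018252 = 57.3848
[A]2/[A]1 = 0.513 / 0.133 = 3.8571
n = ln(57.3848) / ln(3.8571) = 3.0
Nearest integer order:

3


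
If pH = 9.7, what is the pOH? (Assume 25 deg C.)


At 25 deg C, pH + pOH = 14.
pOH = 14 - pH = 14 - 9.7
pOH = 4.3:

4.30


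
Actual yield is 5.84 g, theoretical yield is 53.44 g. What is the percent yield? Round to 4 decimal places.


% yield = 100 * actual / theoretical
% yield = 100 * 5.84 / 53.44
% yield = 10.92814371 %, rounded to 4 dp:

10.9281 %


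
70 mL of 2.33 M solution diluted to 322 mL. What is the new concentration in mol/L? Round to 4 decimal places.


Dilution: M1*V1 = M2*V2, solve for M2.
M2 = M1*V1 / V2
M2 = 2.33 * 70 / 322
M2 = 163.1 / 322
M2 = 0.50652174 mol/L, rounded to 4 dp:

0.5065 mol/L


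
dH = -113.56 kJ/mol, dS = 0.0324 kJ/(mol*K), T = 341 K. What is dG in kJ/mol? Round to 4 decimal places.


Gibbs: dG = dH - T*dS (consistent units, dS already in kJ/(mol*K)).
T*dS = 341 * 0.0324 = 11.0484
dG = -113.56 - (11.0484)
dG = -124.6084 kJ/mol, rounded to 4 dp:

-124.6084 kJ/mol


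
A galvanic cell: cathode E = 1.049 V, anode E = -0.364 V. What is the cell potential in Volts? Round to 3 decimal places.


Standard cell potential: E_cell = E_cathode - E_anode.
E_cell = 1.049 - (-0.364)
E_cell = 1.413 V, rounded to 3 dp:

1.413 V


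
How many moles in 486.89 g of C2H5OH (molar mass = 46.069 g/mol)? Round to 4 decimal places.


n = mass / M
n = 486.89 / 46.069
n = 10.56871215 mol, rounded to 4 dp:

10.5687 mol


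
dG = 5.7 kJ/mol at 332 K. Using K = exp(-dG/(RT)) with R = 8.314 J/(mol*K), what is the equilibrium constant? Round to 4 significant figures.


dG is in kJ/mol; multiply by 1000 to match R in J/(mol*K).
RT = 8.314 * 332 = 2760.248 J/mol
exponent = -dG*1000 / (RT) = -(5.7*1000) / 2760.248 = -2.06503184
K = exp(-2.06503184)
K = 0.12681425, rounded to 4 significant figures:

0.1268


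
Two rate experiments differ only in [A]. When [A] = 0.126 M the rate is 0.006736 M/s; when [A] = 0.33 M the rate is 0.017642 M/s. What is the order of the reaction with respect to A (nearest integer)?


Rate is proportional to [A]^n, so rate2/rate1 = ([A]2/[A]1)^n. Take logs to solve for n.
rate2/rate1 = 0.017642 / 0.006736 = 2.6191
[A]2/[A]1 = 0.33 / 0.126 = 2.619
n = ln(2.6191) / ln(2.619) = 1.0
Nearest integer order:

1


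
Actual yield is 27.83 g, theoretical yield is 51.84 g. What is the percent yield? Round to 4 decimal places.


% yield = 100 * actual / theoretical
% yield = 100 * 27.83 / 51.84
% yield = 53.68441358 %, rounded to 4 dp:

53.6844 %


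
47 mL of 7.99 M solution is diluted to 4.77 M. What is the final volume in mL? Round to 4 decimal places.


Dilution: M1*V1 = M2*V2, solve for V2.
V2 = M1*V1 / M2
V2 = 7.99 * 47 / 4.77
V2 = 375.53 / 4.77
V2 = 78.72746331 mL, rounded to 4 dp:

78.7275 mL


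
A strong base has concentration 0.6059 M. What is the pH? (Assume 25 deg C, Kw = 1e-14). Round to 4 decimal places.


A strong base dissociates completely, so [OH-] equals the given concentration.
pOH = -log10([OH-]) = -log10(0.6059) = 0.217599
pH = 14 - pOH = 14 - 0.217599
pH = 13.782401, rounded to 4 dp:

13.7824


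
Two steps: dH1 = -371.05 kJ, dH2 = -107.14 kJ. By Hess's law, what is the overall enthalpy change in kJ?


Hess's law: enthalpy is a state function, so add the step enthalpies.
dH_total = dH1 + dH2 = -371.05 + (-107.14)
dH_total = -478.19 kJ:

-478.19 kJ


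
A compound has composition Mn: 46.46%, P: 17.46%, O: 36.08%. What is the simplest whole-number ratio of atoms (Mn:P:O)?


Assume 100 g of compound, divide each mass% by atomic mass to get moles, then normalize by the smallest to get a raw atom ratio.
Moles per 100 g: Mn: 46.46/54.938 = 0.8457, P: 17.46/30.974 = 0.5637, O: 36.08/15.999 = 2.2551
Raw ratio (divide by min = 0.5637): Mn: 1.5, P: 1.0, O: 4.001
Multiply by 2 to clear fractions: Mn: 3.0 ~= 3, P: 2.0 ~= 2, O: 8.001 ~= 8
Reduce by GCD to get the simplest whole-number ratio:

3:2:8


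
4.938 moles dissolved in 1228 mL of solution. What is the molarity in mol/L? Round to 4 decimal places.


Convert volume to liters: V_L = V_mL / 1000.
V_L = 1228 / 1000 = 1.228 L
M = n / V_L = 4.938 / 1.228
M = 4.02117264 mol/L, rounded to 4 dp:

4.0212 mol/L


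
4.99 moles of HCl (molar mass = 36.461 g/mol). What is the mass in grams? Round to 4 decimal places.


mass = n * M
mass = 4.99 * 36.461
mass = 181.94039 g, rounded to 4 dp:

181.9404 g


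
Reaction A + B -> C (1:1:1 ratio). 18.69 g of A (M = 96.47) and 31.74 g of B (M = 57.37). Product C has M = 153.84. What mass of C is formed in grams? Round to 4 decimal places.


Find moles of each reactant; the smaller value is the limiting reagent in a 1:1:1 reaction, so moles_C equals moles of the limiter.
n_A = mass_A / M_A = 18.69 / 96.47 = 0.193739 mol
n_B = mass_B / M_B = 31.74 / 57.37 = 0.553251 mol
Limiting reagent: A (smaller), n_limiting = 0.193739 mol
mass_C = n_limiting * M_C = 0.193739 * 153.84
mass_C = 29.80480776 g, rounded to 4 dp:

29.8048 g


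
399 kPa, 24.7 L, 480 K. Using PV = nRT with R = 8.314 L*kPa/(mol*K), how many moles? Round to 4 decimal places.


PV = nRT, solve for n = PV / (RT).
PV = 399 * 24.7 = 9855.3
RT = 8.314 * 480 = 3990.72
n = 9855.3 / 3990.72
n = 2.46955437 mol, rounded to 4 dp:

2.4696 mol


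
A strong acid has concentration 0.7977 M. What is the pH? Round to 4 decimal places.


A strong acid dissociates completely, so [H+] equals the given concentration.
pH = -log10([H+]) = -log10(0.7977)
pH = 0.09816041, rounded to 4 dp:

0.0982


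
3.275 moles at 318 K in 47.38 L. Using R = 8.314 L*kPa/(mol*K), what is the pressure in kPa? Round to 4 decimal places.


PV = nRT, solve for P = nRT / V.
nRT = 3.275 * 8.314 * 318 = 8658.6153
P = 8658.6153 / 47.38
P = 182.74831786 kPa, rounded to 4 dp:

182.7483 kPa


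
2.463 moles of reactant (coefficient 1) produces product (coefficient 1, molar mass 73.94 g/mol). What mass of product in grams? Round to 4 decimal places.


Use the coefficient ratio to convert reactant moles to product moles, then multiply by the product's molar mass.
moles_P = moles_R * (coeff_P / coeff_R) = 2.463 * (1/1) = 2.463
mass_P = moles_P * M_P = 2.463 * 73.94
mass_P = 182.11422 g, rounded to 4 dp:

182.1142 g


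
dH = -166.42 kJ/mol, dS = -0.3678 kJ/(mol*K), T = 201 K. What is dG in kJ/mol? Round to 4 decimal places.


Gibbs: dG = dH - T*dS (consistent units, dS already in kJ/(mol*K)).
T*dS = 201 * -0.3678 = -73.9278
dG = -166.42 - (-73.9278)
dG = -92.4922 kJ/mol, rounded to 4 dp:

-92.4922 kJ/mol


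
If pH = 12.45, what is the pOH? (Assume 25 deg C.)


At 25 deg C, pH + pOH = 14.
pOH = 14 - pH = 14 - 12.45
pOH = 1.55:

1.55


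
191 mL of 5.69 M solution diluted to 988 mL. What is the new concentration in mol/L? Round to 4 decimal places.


Dilution: M1*V1 = M2*V2, solve for M2.
M2 = M1*V1 / V2
M2 = 5.69 * 191 / 988
M2 = 1086.79 / 988
M2 = 1.09998988 mol/L, rounded to 4 dp:

1.1000 mol/L


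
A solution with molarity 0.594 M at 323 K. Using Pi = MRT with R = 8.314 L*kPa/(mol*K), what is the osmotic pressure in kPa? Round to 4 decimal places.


Osmotic pressure (van't Hoff): Pi = M*R*T.
RT = 8.314 * 323 = 2685.422
Pi = 0.594 * 2685.422
Pi = 1595.140668 kPa, rounded to 4 dp:

1595.1407 kPa


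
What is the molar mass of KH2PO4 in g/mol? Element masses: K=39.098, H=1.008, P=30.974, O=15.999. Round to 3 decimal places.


M = sum(count * atomic_mass) over atoms.
M = 1*39.098 + 2*1.008 + 1*30.974 + 4*15.999
M = 39.098 + 2.016 + 30.974 + 63.996
M = 136.084 g/mol, rounded to 3 dp:

136.084 g/mol


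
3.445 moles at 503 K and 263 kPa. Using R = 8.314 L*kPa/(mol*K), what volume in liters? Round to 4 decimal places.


PV = nRT, solve for V = nRT / P.
nRT = 3.445 * 8.314 * 503 = 14406.7902
V = 14406.7902 / 263
V = 54.77866996 L, rounded to 4 dp:

54.7787 L


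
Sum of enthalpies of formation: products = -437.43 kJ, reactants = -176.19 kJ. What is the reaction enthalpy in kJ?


dH_rxn = sum(dH_f products) - sum(dH_f reactants)
dH_rxn = -437.43 - (-176.19)
dH_rxn = -261.24 kJ:

-261.24 kJ


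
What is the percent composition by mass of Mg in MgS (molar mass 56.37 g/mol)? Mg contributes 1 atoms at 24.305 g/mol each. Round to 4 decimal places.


pct = 100 * (n_elem * M_elem) / M_total
mass_contribution = 1 * 24.305 = 24.305 g/mol
pct = 100 * 24.305 / 56.37
pct = 43.11690616 %, rounded to 4 dp:

43.1169 %


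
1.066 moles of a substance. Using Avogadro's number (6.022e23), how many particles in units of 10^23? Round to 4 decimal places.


N = n * NA, then divide by 1e23 for the requested units.
N / 1e23 = n * 6.022
N / 1e23 = 1.066 * 6.022
N / 1e23 = 6.419452, rounded to 4 dp:

6.4195


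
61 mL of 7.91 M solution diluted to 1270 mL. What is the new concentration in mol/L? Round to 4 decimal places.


Dilution: M1*V1 = M2*V2, solve for M2.
M2 = M1*V1 / V2
M2 = 7.91 * 61 / 1270
M2 = 482.51 / 1270
M2 = 0.37992913 mol/L, rounded to 4 dp:

0.3799 mol/L


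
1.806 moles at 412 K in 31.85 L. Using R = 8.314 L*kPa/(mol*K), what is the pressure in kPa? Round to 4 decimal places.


PV = nRT, solve for P = nRT / V.
nRT = 1.806 * 8.314 * 412 = 6186.2146
P = 6186.2146 / 31.85
P = 194.22965777 kPa, rounded to 4 dp:

194.2297 kPa


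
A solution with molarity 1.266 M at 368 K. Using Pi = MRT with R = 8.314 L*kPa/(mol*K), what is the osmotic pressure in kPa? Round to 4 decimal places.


Osmotic pressure (van't Hoff): Pi = M*R*T.
RT = 8.314 * 368 = 3059.552
Pi = 1.266 * 3059.552
Pi = 3873.392832 kPa, rounded to 4 dp:

3873.3928 kPa


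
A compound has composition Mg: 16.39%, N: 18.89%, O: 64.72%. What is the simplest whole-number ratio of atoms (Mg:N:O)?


Assume 100 g of compound, divide each mass% by atomic mass to get moles, then normalize by the smallest to get a raw atom ratio.
Moles per 100 g: Mg: 16.39/24.305 = 0.6743, N: 18.89/14.007 = 1.3486, O: 64.72/15.999 = 4.0453
Raw ratio (divide by min = 0.6743): Mg: 1.0, N: 2.0, O: 5.999
Multiply by 1 to clear fractions: Mg: 1.0 ~= 1, N: 2.0 ~= 2, O: 5.999 ~= 6
Reduce by GCD to get the simplest whole-number ratio:

1:2:6


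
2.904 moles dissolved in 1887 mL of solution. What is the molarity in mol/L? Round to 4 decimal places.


Convert volume to liters: V_L = V_mL / 1000.
V_L = 1887 / 1000 = 1.887 L
M = n / V_L = 2.904 / 1.887
M = 1.53895072 mol/L, rounded to 4 dp:

1.5390 mol/L


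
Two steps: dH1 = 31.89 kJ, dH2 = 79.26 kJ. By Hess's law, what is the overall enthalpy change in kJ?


Hess's law: enthalpy is a state function, so add the step enthalpies.
dH_total = dH1 + dH2 = 31.89 + (79.26)
dH_total = 111.15 kJ:

111.15 kJ


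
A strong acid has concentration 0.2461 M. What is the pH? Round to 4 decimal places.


A strong acid dissociates completely, so [H+] equals the given concentration.
pH = -log10([H+]) = -log10(0.2461)
pH = 0.60888839, rounded to 4 dp:

0.6089


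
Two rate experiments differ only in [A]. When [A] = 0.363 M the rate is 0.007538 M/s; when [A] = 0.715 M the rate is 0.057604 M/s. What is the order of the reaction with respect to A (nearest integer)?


Rate is proportional to [A]^n, so rate2/rate1 = ([A]2/[A]1)^n. Take logs to solve for n.
rate2/rate1 = 0.057604 / 0.007538 = 7.6418
[A]2/[A]1 = 0.715 / 0.363 = 1.9697
n = ln(7.6418) / ln(1.9697) = 3.0
Nearest integer order:

3


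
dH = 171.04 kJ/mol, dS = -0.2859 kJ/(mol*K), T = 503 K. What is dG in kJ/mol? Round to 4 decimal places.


Gibbs: dG = dH - T*dS (consistent units, dS already in kJ/(mol*K)).
T*dS = 503 * -0.2859 = -143.8077
dG = 171.04 - (-143.8077)
dG = 314.8477 kJ/mol, rounded to 4 dp:

314.8477 kJ/mol


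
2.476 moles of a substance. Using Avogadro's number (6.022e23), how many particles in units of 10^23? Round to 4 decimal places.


N = n * NA, then divide by 1e23 for the requested units.
N / 1e23 = n * 6.022
N / 1e23 = 2.476 * 6.022
N / 1e23 = 14.910472, rounded to 4 dp:

14.9105


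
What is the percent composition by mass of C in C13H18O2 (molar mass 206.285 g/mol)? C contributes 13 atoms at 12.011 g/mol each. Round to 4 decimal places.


pct = 100 * (n_elem * M_elem) / M_total
mass_contribution = 13 * 12.011 = 156.143 g/mol
pct = 100 * 156.143 / 206.285
pct = 75.69285212 %, rounded to 4 dp:

75.6929 %


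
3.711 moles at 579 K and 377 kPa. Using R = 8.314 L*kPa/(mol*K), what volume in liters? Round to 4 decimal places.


PV = nRT, solve for V = nRT / P.
nRT = 3.711 * 8.314 * 579 = 17864.0341
V = 17864.0341 / 377
V = 47.38470584 L, rounded to 4 dp:

47.3847 L


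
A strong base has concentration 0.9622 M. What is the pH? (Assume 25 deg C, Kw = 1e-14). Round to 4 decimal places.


A strong base dissociates completely, so [OH-] equals the given concentration.
pOH = -log10([OH-]) = -log10(0.9622) = 0.016735
pH = 14 - pOH = 14 - 0.016735
pH = 13.983265, rounded to 4 dp:

13.9833


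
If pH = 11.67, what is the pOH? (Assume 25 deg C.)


At 25 deg C, pH + pOH = 14.
pOH = 14 - pH = 14 - 11.67
pOH = 2.33:

2.33


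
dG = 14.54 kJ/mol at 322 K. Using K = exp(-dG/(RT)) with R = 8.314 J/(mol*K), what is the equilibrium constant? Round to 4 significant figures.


dG is in kJ/mol; multiply by 1000 to match R in J/(mol*K).
RT = 8.314 * 322 = 2677.108 J/mol
exponent = -dG*1000 / (RT) = -(14.54*1000) / 2677.108 = -5.431234
K = exp(-5.431234)
K = 0.0043776904, rounded to 4 significant figures:

0.004378


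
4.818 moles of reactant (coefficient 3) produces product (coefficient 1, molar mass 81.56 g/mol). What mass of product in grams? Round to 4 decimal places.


Use the coefficient ratio to convert reactant moles to product moles, then multiply by the product's molar mass.
moles_P = moles_R * (coeff_P / coeff_R) = 4.818 * (1/3) = 1.606
mass_P = moles_P * M_P = 1.606 * 81.56
mass_P = 130.98536 g, rounded to 4 dp:

130.9854 g


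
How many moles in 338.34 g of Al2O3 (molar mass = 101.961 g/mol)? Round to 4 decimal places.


n = mass / M
n = 338.34 / 101.961
n = 3.3183276 mol, rounded to 4 dp:

3.3183 mol


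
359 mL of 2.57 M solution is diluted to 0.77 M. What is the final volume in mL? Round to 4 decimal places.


Dilution: M1*V1 = M2*V2, solve for V2.
V2 = M1*V1 / M2
V2 = 2.57 * 359 / 0.77
V2 = 922.63 / 0.77
V2 = 1198.22077922 mL, rounded to 4 dp:

1198.2208 mL


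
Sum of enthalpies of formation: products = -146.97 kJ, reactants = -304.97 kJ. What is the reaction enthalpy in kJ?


dH_rxn = sum(dH_f products) - sum(dH_f reactants)
dH_rxn = -146.97 - (-304.97)
dH_rxn = 158.0 kJ:

158.00 kJ


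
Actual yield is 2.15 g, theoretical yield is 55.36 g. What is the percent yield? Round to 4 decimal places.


% yield = 100 * actual / theoretical
% yield = 100 * 2.15 / 55.36
% yield = 3.88367052 %, rounded to 4 dp:

3.8837 %


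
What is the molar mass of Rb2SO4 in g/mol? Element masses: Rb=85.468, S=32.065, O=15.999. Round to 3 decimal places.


M = sum(count * atomic_mass) over atoms.
M = 2*85.468 + 1*32.065 + 4*15.999
M = 170.936 + 32.065 + 63.996
M = 266.997 g/mol, rounded to 3 dp:

266.997 g/mol


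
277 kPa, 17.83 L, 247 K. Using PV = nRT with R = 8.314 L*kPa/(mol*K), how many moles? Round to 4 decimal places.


PV = nRT, solve for n = PV / (RT).
PV = 277 * 17.83 = 4938.91
RT = 8.314 * 247 = 2053.558
n = 4938.91 / 2053.558
n = 2.40505016 mol, rounded to 4 dp:

2.4051 mol


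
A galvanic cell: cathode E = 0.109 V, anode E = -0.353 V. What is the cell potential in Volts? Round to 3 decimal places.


Standard cell potential: E_cell = E_cathode - E_anode.
E_cell = 0.109 - (-0.353)
E_cell = 0.462 V, rounded to 3 dp:

0.462 V


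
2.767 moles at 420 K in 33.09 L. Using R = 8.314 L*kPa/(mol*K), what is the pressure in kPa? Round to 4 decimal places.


PV = nRT, solve for P = nRT / V.
nRT = 2.767 * 8.314 * 420 = 9662.032
P = 9662.032 / 33.09
P = 291.99250529 kPa, rounded to 4 dp:

291.9925 kPa


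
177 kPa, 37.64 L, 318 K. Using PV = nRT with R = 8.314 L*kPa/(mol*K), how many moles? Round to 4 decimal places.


PV = nRT, solve for n = PV / (RT).
PV = 177 * 37.64 = 6662.28
RT = 8.314 * 318 = 2643.852
n = 6662.28 / 2643.852
n = 2.51991413 mol, rounded to 4 dp:

2.5199 mol


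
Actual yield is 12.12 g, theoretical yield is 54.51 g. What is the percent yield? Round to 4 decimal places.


% yield = 100 * actual / theoretical
% yield = 100 * 12.12 / 54.51
% yield = 22.23445239 %, rounded to 4 dp:

22.2345 %


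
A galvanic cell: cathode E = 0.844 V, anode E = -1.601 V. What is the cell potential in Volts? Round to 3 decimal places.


Standard cell potential: E_cell = E_cathode - E_anode.
E_cell = 0.844 - (-1.601)
E_cell = 2.445 V, rounded to 3 dp:

2.445 V


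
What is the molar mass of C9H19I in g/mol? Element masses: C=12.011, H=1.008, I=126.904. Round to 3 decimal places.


M = sum(count * atomic_mass) over atoms.
M = 9*12.011 + 19*1.008 + 1*126.904
M = 108.099 + 19.152 + 126.904
M = 254.155 g/mol, rounded to 3 dp:

254.155 g/mol


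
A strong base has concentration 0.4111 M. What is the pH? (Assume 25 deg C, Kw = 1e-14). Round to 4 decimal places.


A strong base dissociates completely, so [OH-] equals the given concentration.
pOH = -log10([OH-]) = -log10(0.4111) = 0.386053
pH = 14 - pOH = 14 - 0.386053
pH = 13.613947, rounded to 4 dp:

13.6139


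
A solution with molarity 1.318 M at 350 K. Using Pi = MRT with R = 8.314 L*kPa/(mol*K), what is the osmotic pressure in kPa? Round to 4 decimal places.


Osmotic pressure (van't Hoff): Pi = M*R*T.
RT = 8.314 * 350 = 2909.9
Pi = 1.318 * 2909.9
Pi = 3835.2482 kPa, rounded to 4 dp:

3835.2482 kPa


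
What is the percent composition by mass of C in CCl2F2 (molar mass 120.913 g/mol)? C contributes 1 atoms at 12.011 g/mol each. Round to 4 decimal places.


pct = 100 * (n_elem * M_elem) / M_total
mass_contribution = 1 * 12.011 = 12.011 g/mol
pct = 100 * 12.011 / 120.913
pct = 9.93358861 %, rounded to 4 dp:

9.9336 %


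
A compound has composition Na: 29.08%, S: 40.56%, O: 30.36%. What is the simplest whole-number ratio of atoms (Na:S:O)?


Assume 100 g of compound, divide each mass% by atomic mass to get moles, then normalize by the smallest to get a raw atom ratio.
Moles per 100 g: Na: 29.08/22.99 = 1.2649, S: 40.56/32.065 = 1.2649, O: 30.36/15.999 = 1.8976
Raw ratio (divide by min = 1.2649): Na: 1.0, S: 1.0, O: 1.5
Multiply by 2 to clear fractions: Na: 2.0 ~= 2, S: 2.0 ~= 2, O: 3.0 ~= 3
Reduce by GCD to get the simplest whole-number ratio:

2:2:3
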